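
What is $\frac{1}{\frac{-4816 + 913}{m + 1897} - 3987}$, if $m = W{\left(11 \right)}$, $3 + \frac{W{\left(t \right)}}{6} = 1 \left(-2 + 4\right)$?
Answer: $- \frac{1891}{7543320} \approx -0.00025069$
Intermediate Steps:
$W{\left(t \right)} = -6$ ($W{\left(t \right)} = -18 + 6 \cdot 1 \left(-2 + 4\right) = -18 + 6 \cdot 1 \cdot 2 = -18 + 6 \cdot 2 = -18 + 12 = -6$)
$m = -6$
$\frac{1}{\frac{-4816 + 913}{m + 1897} - 3987} = \frac{1}{\frac{-4816 + 913}{-6 + 1897} - 3987} = \frac{1}{- \frac{3903}{1891} - 3987} = \frac{1}{- \frac{7543320}{1891}} = - \frac{1891}{7543320}$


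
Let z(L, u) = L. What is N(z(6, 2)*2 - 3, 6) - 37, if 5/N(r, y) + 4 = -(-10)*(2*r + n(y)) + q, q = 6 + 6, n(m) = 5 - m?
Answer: -6581/178 ≈ -36.972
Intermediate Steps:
q = 12
N(r, y) = 5/(58 - 10*y + 20*r) (N(r, y) = 5/(-4 + (-(-10)*(2*r + (5 - y)) + 12)) = 5/(-4 + (-(-10)*(5 - y + 2*r) + 12)) = 5/(-4 + (-2*(-25 - 10*r + 5*y) + 12)) = 5/(-4 + ((50 - 10*y + 20*r) + 12)) = 5/(-4 + (62 - 10*y + 20*r)) = 5/(58 - 10*y + 20*r))
N(z(6, 2)*2 - 3, 6) - 37 = 5/(2*(29 - 5*6 + 10*(6*2 - 3))) - 37 = 5/(2*(29 - 30 + 10*(12 - 3))) - 37 = 5/(2*(29 - 30 + 10*9)) - 37 = 5/(2*(29 - 30 + 90)) - 37 = (5/2)/89 - 37 = (5/2)*(1/89) - 37 = 5/178 - 37 = -6581/178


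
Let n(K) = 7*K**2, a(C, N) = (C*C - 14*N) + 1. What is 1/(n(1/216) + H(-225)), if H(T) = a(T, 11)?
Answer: 46656/2354821639 ≈ 1.9813e-5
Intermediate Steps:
a(C, N) = 1 + C**2 - 14*N (a(C, N) = (C**2 - 14*N) + 1 = 1 + C**2 - 14*N)
H(T) = -153 + T**2 (H(T) = 1 + T**2 - 14*11 = 1 + T**2 - 154 = -153 + T**2)
1/(n(1/216) + H(-225)) = 1/(7*(1/216)**2 + (-153 + (-225)**2)) = 1/(7*(1/216)**2 + (-153 + 50625)) = 1/(7*(1/46656) + 50472) = 1/(7/46656 + 50472) = 1/(2354821639/46656) = 46656/2354821639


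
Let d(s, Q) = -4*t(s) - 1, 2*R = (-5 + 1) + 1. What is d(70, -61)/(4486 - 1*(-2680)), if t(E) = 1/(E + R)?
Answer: -145/981742 ≈ -0.00014770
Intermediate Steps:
R = -3/2 (R = ((-5 + 1) + 1)/2 = (-4 + 1)/2 = (½)*(-3) = -3/2 ≈ -1.5000)
t(E) = 1/(-3/2 + E) (t(E) = 1/(E - 3/2) = 1/(-3/2 + E))
d(s, Q) = -1 - 8/(-3 + 2*s) (d(s, Q) = -8/(-3 + 2*s) - 1 = -1 - 8/(-3 + 2*s))
d(70, -61)/(4486 - 1*(-2680)) = ((-5 - 2*70)/(-3 + 2*70))/(4486 - 1*(-2680)) = ((-5 - 140)/(-3 + 140))/(4486 + 2680) = (-145/137)/7166 = ((1/137)*(-145))*(1/7166) = -145/137*1/7166 = -145/981742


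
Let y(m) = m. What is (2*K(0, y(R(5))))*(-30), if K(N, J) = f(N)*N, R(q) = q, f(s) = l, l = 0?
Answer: 0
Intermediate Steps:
f(s) = 0
K(N, J) = 0 (K(N, J) = 0*N = 0)
(2*K(0, y(R(5))))*(-30) = (2*0)*(-30) = 0*(-30) = 0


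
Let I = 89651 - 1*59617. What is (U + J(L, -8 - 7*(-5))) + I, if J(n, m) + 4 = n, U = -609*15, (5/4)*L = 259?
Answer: 105511/5 ≈ 21102.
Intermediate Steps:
L = 1036/5 (L = (⅘)*259 = 1036/5 ≈ 207.20)
U = -9135
J(n, m) = -4 + n
I = 30034 (I = 89651 - 59617 = 30034)
(U + J(L, -8 - 7*(-5))) + I = (-9135 + (-4 + 1036/5)) + 30034 = (-9135 + 1016/5) + 30034 = -44659/5 + 30034 = 105511/5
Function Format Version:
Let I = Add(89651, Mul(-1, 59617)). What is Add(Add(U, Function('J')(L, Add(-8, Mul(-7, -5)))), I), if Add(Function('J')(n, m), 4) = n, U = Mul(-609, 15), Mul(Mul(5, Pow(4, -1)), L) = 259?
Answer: Rational(105511, 5) ≈ 21102.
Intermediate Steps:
L = Rational(1036, 5) (L = Mul(Rational(4, 5), 259) = Rational(1036, 5) ≈ 207.20)
U = -9135
Function('J')(n, m) = Add(-4, n)
I = 30034 (I = Add(89651, -59617) = 30034)
Add(Add(U, Function('J')(L, Add(-8, Mul(-7, -5)))), I) = Add(Add(-9135, Add(-4, Rational(1036, 5))), 30034) = Add(Add(-9135, Rational(1016, 5)), 30034) = Add(Rational(-44659, 5), 30034) = Rational(105511, 5)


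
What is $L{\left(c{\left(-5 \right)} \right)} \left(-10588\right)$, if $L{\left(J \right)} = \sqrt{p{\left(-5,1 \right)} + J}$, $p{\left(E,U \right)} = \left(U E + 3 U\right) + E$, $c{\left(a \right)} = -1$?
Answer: $- 21176 i \sqrt{2} \approx - 29947.0 i$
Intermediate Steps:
$p{\left(E,U \right)} = E + 3 U + E U$ ($p{\left(E,U \right)} = \left(E U + 3 U\right) + E = \left(3 U + E U\right) + E = E + 3 U + E U$)
$L{\left(J \right)} = \sqrt{-7 + J}$ ($L{\left(J \right)} = \sqrt{\left(-5 + 3 \cdot 1 - 5\right) + J} = \sqrt{\left(-5 + 3 - 5\right) + J} = \sqrt{-7 + J}$)
$L{\left(c{\left(-5 \right)} \right)} \left(-10588\right) = \sqrt{-7 - 1} \left(-10588\right) = \sqrt{-8} \left(-10588\right) = 2 i \sqrt{2} \left(-10588\right) = - 21176 i \sqrt{2}$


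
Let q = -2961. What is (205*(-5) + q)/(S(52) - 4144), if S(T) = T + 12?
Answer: 1993/2040 ≈ 0.97696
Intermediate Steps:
S(T) = 12 + T
(205*(-5) + q)/(S(52) - 4144) = (205*(-5) - 2961)/((12 + 52) - 4144) = (-1025 - 2961)/(64 - 4144) = -3986/(-4080) = -3986*(-1/4080) = 1993/2040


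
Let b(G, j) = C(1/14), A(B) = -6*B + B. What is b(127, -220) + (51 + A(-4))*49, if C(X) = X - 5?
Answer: 48637/14 ≈ 3474.1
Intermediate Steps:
A(B) = -5*B
C(X) = -5 + X
b(G, j) = -69/14 (b(G, j) = -5 + 1/14 = -69/14)
b(127, -220) + (51 + A(-4))*49 = -69/14 + (51 - 5*(-4))*49 = -69/14 + (51 + 20)*49 = -69/14 + 71*49 = -69/14 + 3479 = 48637/14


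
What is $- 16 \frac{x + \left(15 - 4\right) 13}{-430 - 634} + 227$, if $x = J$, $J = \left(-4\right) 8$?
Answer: $\frac{30413}{133} \approx 228.67$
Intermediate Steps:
$J = -32$
$x = -32$
$- 16 \frac{x + \left(15 - 4\right) 13}{-430 - 634} + 227 = - 16 \frac{-32 + \left(15 - 4\right) 13}{-430 - 634} + 227 = - 16 \frac{-32 + 11 \cdot 13}{-1064} + 227 = - 16 \left(-32 + 143\right) \left(- \frac{1}{1064}\right) + 227 = - 16 \cdot 111 \left(- \frac{1}{1064}\right) + 227 = \left(-16\right) \left(- \frac{111}{1064}\right) + 227 = \frac{222}{133} + 227 = \frac{30413}{133}$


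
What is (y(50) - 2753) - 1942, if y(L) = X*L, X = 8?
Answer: -4295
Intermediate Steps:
y(L) = 8*L
(y(50) - 2753) - 1942 = (8*50 - 2753) - 1942 = (400 - 2753) - 1942 = -2353 - 1942 = -4295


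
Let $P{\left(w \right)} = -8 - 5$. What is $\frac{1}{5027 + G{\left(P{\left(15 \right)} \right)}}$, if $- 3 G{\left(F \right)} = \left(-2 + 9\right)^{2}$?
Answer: $\frac{3}{15032} \approx 0.00019957$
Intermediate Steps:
$P{\left(w \right)} = -13$ ($P{\left(w \right)} = -8 - 5 = -13$)
$G{\left(F \right)} = - \frac{49}{3}$ ($G{\left(F \right)} = - \frac{\left(-2 + 9\right)^{2}}{3} = - \frac{7^{2}}{3} = \left(- \frac{1}{3}\right) 49 = - \frac{49}{3}$)
$\frac{1}{5027 + G{\left(P{\left(15 \right)} \right)}} = \frac{1}{5027 - \frac{49}{3}} = \frac{1}{\frac{15032}{3}} = \frac{3}{15032}$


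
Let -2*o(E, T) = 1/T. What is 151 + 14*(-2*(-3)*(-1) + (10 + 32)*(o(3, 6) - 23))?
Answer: -13506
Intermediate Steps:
o(E, T) = -1/(2*T)
151 + 14*(-2*(-3)*(-1) + (10 + 32)*(o(3, 6) - 23)) = 151 + 14*(-2*(-3)*(-1) + (10 + 32)*(-½/6 - 23)) = 151 + 14*(6*(-1) + 42*(-½*⅙ - 23)) = 151 + 14*(-6 + 42*(-1/12 - 23)) = 151 + 14*(-6 + 42*(-277/12)) = 151 + 14*(-6 - 1939/2) = 151 + 14*(-1951/2) = 151 - 13657 = -13506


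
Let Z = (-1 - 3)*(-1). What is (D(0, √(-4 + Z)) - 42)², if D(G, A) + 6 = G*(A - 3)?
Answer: 2304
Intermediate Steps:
Z = 4 (Z = -4*(-1) = 4)
D(G, A) = -6 + G*(-3 + A) (D(G, A) = -6 + G*(A - 3) = -6 + G*(-3 + A))
(D(0, √(-4 + Z)) - 42)² = ((-6 - 3*0 + √(-4 + 4)*0) - 42)² = ((-6 + 0 + √0*0) - 42)² = ((-6 + 0 + 0*0) - 42)² = ((-6 + 0 + 0) - 42)² = (-6 - 42)² = (-48)² = 2304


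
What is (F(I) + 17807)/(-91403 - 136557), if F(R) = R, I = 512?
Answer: -18319/227960 ≈ -0.080361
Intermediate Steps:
(F(I) + 17807)/(-91403 - 136557) = (512 + 17807)/(-91403 - 136557) = 18319/(-227960) = 18319*(-1/227960) = -18319/227960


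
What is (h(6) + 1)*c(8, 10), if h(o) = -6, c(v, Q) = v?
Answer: -40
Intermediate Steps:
(h(6) + 1)*c(8, 10) = (-6 + 1)*8 = -5*8 = -40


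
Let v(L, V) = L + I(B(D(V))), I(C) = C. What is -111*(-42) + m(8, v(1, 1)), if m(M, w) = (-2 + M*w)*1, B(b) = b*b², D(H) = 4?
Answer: 5180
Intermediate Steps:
B(b) = b³
v(L, V) = 64 + L (v(L, V) = L + 4³ = L + 64 = 64 + L)
m(M, w) = -2 + M*w
-111*(-42) + m(8, v(1, 1)) = -111*(-42) + (-2 + 8*(64 + 1)) = 4662 + (-2 + 8*65) = 4662 + (-2 + 520) = 4662 + 518 = 5180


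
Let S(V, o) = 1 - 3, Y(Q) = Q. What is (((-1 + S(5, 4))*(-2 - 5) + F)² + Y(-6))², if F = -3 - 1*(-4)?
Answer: 228484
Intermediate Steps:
S(V, o) = -2
F = 1 (F = -3 + 4 = 1)
(((-1 + S(5, 4))*(-2 - 5) + F)² + Y(-6))² = (((-1 - 2)*(-2 - 5) + 1)² - 6)² = ((-3*(-7) + 1)² - 6)² = ((21 + 1)² - 6)² = (22² - 6)² = (484 - 6)² = 478² = 228484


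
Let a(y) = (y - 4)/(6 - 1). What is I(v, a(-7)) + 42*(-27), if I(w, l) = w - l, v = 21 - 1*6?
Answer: -5584/5 ≈ -1116.8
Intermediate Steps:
v = 15 (v = 21 - 6 = 15)
a(y) = -⅘ + y/5 (a(y) = (-4 + y)/5 = (-4 + y)*(⅕) = -⅘ + y/5)
I(v, a(-7)) + 42*(-27) = (15 - (-⅘ + (⅕)*(-7))) + 42*(-27) = (15 - (-⅘ - 7/5)) - 1134 = (15 - 1*(-11/5)) - 1134 = (15 + 11/5) - 1134 = 86/5 - 1134 = -5584/5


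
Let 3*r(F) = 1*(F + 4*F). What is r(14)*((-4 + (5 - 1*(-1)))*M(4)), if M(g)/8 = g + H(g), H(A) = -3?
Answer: 1120/3 ≈ 373.33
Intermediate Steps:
M(g) = -24 + 8*g (M(g) = 8*(g - 3) = 8*(-3 + g) = -24 + 8*g)
r(F) = 5*F/3 (r(F) = (1*(F + 4*F))/3 = (1*(5*F))/3 = (5*F)/3 = 5*F/3)
r(14)*((-4 + (5 - 1*(-1)))*M(4)) = ((5/3)*14)*((-4 + (5 - 1*(-1)))*(-24 + 8*4)) = 70*((-4 + (5 + 1))*(-24 + 32))/3 = 70*((-4 + 6)*8)/3 = 70*(2*8)/3 = (70/3)*16 = 1120/3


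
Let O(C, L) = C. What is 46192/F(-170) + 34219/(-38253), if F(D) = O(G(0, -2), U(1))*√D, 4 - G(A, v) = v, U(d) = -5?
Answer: -34219/38253 - 11548*I*√170/255 ≈ -0.89454 - 590.46*I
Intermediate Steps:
G(A, v) = 4 - v
F(D) = 6*√D (F(D) = (4 - 1*(-2))*√D = (4 + 2)*√D = 6*√D)
46192/F(-170) + 34219/(-38253) = 46192/((6*√(-170))) + 34219/(-38253) = 46192/((6*(I*√170))) + 34219*(-1/38253) = 46192/((6*I*√170)) - 34219/38253 = 46192*(-I*√170/1020) - 34219/38253 = -11548*I*√170/255 - 34219/38253 = -34219/38253 - 11548*I*√170/255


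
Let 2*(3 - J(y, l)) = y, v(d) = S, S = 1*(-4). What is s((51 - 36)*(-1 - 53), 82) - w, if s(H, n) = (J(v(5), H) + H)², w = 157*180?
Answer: 619765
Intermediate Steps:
S = -4
v(d) = -4
J(y, l) = 3 - y/2
w = 28260
s(H, n) = (5 + H)² (s(H, n) = ((3 - ½*(-4)) + H)² = ((3 + 2) + H)² = (5 + H)²)
s((51 - 36)*(-1 - 53), 82) - w = (5 + (51 - 36)*(-1 - 53))² - 1*28260 = (5 + 15*(-54))² - 28260 = (5 - 810)² - 28260 = (-805)² - 28260 = 648025 - 28260 = 619765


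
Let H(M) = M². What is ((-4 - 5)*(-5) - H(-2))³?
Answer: 68921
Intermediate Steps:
((-4 - 5)*(-5) - H(-2))³ = ((-4 - 5)*(-5) - 1*(-2)²)³ = (-9*(-5) - 1*4)³ = (45 - 4)³ = 41³ = 68921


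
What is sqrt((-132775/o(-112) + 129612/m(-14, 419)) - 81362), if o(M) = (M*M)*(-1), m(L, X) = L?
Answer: I*sqrt(1136604505)/112 ≈ 301.01*I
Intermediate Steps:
o(M) = -M**2 (o(M) = M**2*(-1) = -M**2)
sqrt((-132775/o(-112) + 129612/m(-14, 419)) - 81362) = sqrt((-132775/((-1*(-112)**2)) + 129612/(-14)) - 81362) = sqrt((-132775/((-1*12544)) + 129612*(-1/14)) - 81362) = sqrt((-132775/(-12544) - 9258) - 81362) = sqrt((-132775*(-1/12544) - 9258) - 81362) = sqrt((132775/12544 - 9258) - 81362) = sqrt(-115999577/12544 - 81362) = sqrt(-1136604505/12544) = I*sqrt(1136604505)/112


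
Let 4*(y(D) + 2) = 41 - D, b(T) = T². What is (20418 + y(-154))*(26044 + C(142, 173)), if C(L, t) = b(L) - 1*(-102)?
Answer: 1895445145/2 ≈ 9.4772e+8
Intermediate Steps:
C(L, t) = 102 + L² (C(L, t) = L² - 1*(-102) = L² + 102 = 102 + L²)
y(D) = 33/4 - D/4 (y(D) = -2 + (41 - D)/4 = -2 + (41/4 - D/4) = 33/4 - D/4)
(20418 + y(-154))*(26044 + C(142, 173)) = (20418 + (33/4 - ¼*(-154)))*(26044 + (102 + 142²)) = (20418 + (33/4 + 77/2))*(26044 + (102 + 20164)) = (20418 + 187/4)*(26044 + 20266) = (81859/4)*46310 = 1895445145/2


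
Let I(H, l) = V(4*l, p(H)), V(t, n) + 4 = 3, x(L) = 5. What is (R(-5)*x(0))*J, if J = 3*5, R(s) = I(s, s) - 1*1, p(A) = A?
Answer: -150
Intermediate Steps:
V(t, n) = -1 (V(t, n) = -4 + 3 = -1)
I(H, l) = -1
R(s) = -2 (R(s) = -1 - 1*1 = -1 - 1 = -2)
J = 15
(R(-5)*x(0))*J = -2*5*15 = -10*15 = -150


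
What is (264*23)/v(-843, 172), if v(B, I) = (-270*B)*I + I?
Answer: 1518/9787273 ≈ 0.00015510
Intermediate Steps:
v(B, I) = I - 270*B*I (v(B, I) = -270*B*I + I = I - 270*B*I)
(264*23)/v(-843, 172) = (264*23)/((172*(1 - 270*(-843)))) = 6072/((172*(1 + 227610))) = 6072/((172*227611)) = 6072/39149092 = 6072*(1/39149092) = 1518/9787273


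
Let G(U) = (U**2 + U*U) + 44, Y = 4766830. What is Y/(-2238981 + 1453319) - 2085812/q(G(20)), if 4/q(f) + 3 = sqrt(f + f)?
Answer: 614526326914/392831 - 1042906*sqrt(422) ≈ -1.9860e+7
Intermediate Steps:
G(U) = 44 + 2*U**2 (G(U) = (U**2 + U**2) + 44 = 2*U**2 + 44 = 44 + 2*U**2)
q(f) = 4/(-3 + sqrt(2)*sqrt(f)) (q(f) = 4/(-3 + sqrt(f + f)) = 4/(-3 + sqrt(2*f)) = 4/(-3 + sqrt(2)*sqrt(f)))
Y/(-2238981 + 1453319) - 2085812/q(G(20)) = 4766830/(-2238981 + 1453319) - (-1564359 + 521453*sqrt(2)*sqrt(44 + 2*20**2)) = 4766830/(-785662) - (-1564359 + 521453*sqrt(2)*sqrt(44 + 2*400)) = 4766830*(-1/785662) - (-1564359 + 521453*sqrt(2)*sqrt(44 + 800)) = -2383415/392831 - (-1564359 + 1042906*sqrt(422)) = -2383415/392831 - 2085812*(-3/4 + sqrt(422)/2) = -2383415/392831 + (1564359 - 1042906*sqrt(422)) = 614526326914/392831 - 1042906*sqrt(422)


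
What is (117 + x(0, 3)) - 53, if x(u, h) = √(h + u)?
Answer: 64 + √3 ≈ 65.732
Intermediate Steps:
(117 + x(0, 3)) - 53 = (117 + √(3 + 0)) - 53 = (117 + √3) - 53 = 64 + √3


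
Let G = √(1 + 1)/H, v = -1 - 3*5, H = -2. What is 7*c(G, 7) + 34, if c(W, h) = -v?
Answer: 146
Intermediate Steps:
v = -16 (v = -1 - 15 = -16)
G = -√2/2 (G = √(1 + 1)/(-2) = √2*(-½) = -√2/2 ≈ -0.70711)
c(W, h) = 16 (c(W, h) = -1*(-16) = 16)
7*c(G, 7) + 34 = 7*16 + 34 = 112 + 34 = 146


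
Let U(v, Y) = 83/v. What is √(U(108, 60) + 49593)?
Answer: √16068381/18 ≈ 222.70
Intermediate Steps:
√(U(108, 60) + 49593) = √(83/108 + 49593) = √(5356127/108) = √16068381/18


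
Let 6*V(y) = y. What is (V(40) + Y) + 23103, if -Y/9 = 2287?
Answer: 7580/3 ≈ 2526.7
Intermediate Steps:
Y = -20583 (Y = -9*2287 = -20583)
V(y) = y/6
(V(40) + Y) + 23103 = ((⅙)*40 - 20583) + 23103 = (20/3 - 20583) + 23103 = -61729/3 + 23103 = 7580/3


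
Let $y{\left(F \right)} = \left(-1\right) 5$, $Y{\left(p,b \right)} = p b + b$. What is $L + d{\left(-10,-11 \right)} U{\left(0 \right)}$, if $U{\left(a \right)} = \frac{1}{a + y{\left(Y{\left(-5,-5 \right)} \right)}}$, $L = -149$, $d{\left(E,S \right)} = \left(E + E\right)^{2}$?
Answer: $-229$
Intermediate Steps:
$Y{\left(p,b \right)} = b + b p$ ($Y{\left(p,b \right)} = b p + b = b + b p$)
$d{\left(E,S \right)} = 4 E^{2}$ ($d{\left(E,S \right)} = \left(2 E\right)^{2} = 4 E^{2}$)
$y{\left(F \right)} = -5$
$U{\left(a \right)} = \frac{1}{-5 + a}$ ($U{\left(a \right)} = \frac{1}{a - 5} = \frac{1}{-5 + a}$)
$L + d{\left(-10,-11 \right)} U{\left(0 \right)} = -149 + \frac{4 \left(-10\right)^{2}}{-5 + 0} = -149 + \frac{4 \cdot 100}{-5} = -149 + 400 \left(- \frac{1}{5}\right) = -149 - 80 = -229$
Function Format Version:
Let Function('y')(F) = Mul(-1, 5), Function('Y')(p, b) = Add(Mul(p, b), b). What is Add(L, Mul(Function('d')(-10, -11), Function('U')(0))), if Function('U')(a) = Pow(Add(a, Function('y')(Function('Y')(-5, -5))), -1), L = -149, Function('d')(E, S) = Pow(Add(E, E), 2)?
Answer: -229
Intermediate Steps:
Function('Y')(p, b) = Add(b, Mul(b, p)) (Function('Y')(p, b) = Add(Mul(b, p), b) = Add(b, Mul(b, p)))
Function('d')(E, S) = Mul(4, Pow(E, 2)) (Function('d')(E, S) = Pow(Mul(2, E), 2) = Mul(4, Pow(E, 2)))
Function('y')(F) = -5
Function('U')(a) = Pow(Add(-5, a), -1) (Function('U')(a) = Pow(Add(a, -5), -1) = Pow(Add(-5, a), -1))
Add(L, Mul(Function('d')(-10, -11), Function('U')(0))) = Add(-149, Mul(Mul(4, Pow(-10, 2)), Pow(Add(-5, 0), -1))) = Add(-149, Mul(Mul(4, 100), Pow(-5, -1))) = Add(-149, Mul(400, Rational(-1, 5))) = Add(-149, -80) = -229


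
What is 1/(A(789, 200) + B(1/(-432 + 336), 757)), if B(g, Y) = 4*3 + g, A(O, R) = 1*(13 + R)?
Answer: 96/21599 ≈ 0.0044447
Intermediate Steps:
A(O, R) = 13 + R
B(g, Y) = 12 + g
1/(A(789, 200) + B(1/(-432 + 336), 757)) = 1/((13 + 200) + (12 + 1/(-432 + 336))) = 1/(213 + (12 + 1/(-96))) = 1/(213 + (12 - 1/96)) = 1/(213 + 1151/96) = 1/(21599/96) = 96/21599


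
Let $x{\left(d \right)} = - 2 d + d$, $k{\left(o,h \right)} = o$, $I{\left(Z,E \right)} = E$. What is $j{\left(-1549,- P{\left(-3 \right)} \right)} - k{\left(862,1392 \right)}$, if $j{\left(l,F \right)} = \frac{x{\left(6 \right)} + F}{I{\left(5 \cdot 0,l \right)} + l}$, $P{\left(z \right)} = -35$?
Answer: $- \frac{2670505}{3098} \approx -862.01$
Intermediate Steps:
$x{\left(d \right)} = - d$
$j{\left(l,F \right)} = \frac{-6 + F}{2 l}$ ($j{\left(l,F \right)} = \frac{\left(-1\right) 6 + F}{l + l} = \frac{-6 + F}{2 l}$)
$j{\left(-1549,- P{\left(-3 \right)} \right)} - k{\left(862,1392 \right)} = \frac{-6 - -35}{2 \left(-1549\right)} - 862 = \frac{1}{2} \left(- \frac{1}{1549}\right) \left(-6 + 35\right) - 862 = \frac{1}{2} \left(- \frac{1}{1549}\right) 29 - 862 = - \frac{29}{3098} - 862 = - \frac{2670505}{3098}$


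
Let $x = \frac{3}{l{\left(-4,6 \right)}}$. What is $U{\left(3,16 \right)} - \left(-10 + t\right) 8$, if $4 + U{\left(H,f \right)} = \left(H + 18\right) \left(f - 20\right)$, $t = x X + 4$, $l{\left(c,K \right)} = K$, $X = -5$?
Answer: $-20$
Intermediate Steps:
$x = \frac{1}{2}$ ($x = \frac{3}{6} = 3 \cdot \frac{1}{6} = \frac{1}{2} \approx 0.5$)
$t = \frac{3}{2}$ ($t = \frac{1}{2} \left(-5\right) + 4 = - \frac{5}{2} + 4 = \frac{3}{2} \approx 1.5$)
$U{\left(H,f \right)} = -4 + \left(-20 + f\right) \left(18 + H\right)$ ($U{\left(H,f \right)} = -4 + \left(H + 18\right) \left(f - 20\right) = -4 + \left(18 + H\right) \left(-20 + f\right) = -4 + \left(-20 + f\right) \left(18 + H\right)$)
$U{\left(3,16 \right)} - \left(-10 + t\right) 8 = \left(-364 - 60 + 18 \cdot 16 + 3 \cdot 16\right) - \left(-10 + \frac{3}{2}\right) 8 = \left(-364 - 60 + 288 + 48\right) - \left(- \frac{17}{2}\right) 8 = -88 - -68 = -88 + 68 = -20$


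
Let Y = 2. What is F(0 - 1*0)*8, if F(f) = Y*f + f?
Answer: 0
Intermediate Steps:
F(f) = 3*f (F(f) = 2*f + f = 3*f)
F(0 - 1*0)*8 = (3*(0 - 1*0))*8 = (3*(0 + 0))*8 = (3*0)*8 = 0*8 = 0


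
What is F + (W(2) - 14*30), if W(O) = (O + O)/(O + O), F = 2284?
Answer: 1865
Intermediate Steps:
W(O) = 1 (W(O) = (2*O)/((2*O)) = (2*O)*(1/(2*O)) = 1)
F + (W(2) - 14*30) = 2284 + (1 - 14*30) = 2284 + (1 - 420) = 2284 - 419 = 1865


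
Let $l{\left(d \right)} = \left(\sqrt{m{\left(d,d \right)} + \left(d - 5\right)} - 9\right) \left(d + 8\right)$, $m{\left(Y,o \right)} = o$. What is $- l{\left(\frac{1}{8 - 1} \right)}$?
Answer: $\frac{513}{7} - \frac{57 i \sqrt{231}}{49} \approx 73.286 - 17.68 i$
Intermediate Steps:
$l{\left(d \right)} = \left(-9 + \sqrt{-5 + 2 d}\right) \left(8 + d\right)$ ($l{\left(d \right)} = \left(\sqrt{d + \left(d - 5\right)} - 9\right) \left(d + 8\right) = \left(\sqrt{d + \left(-5 + d\right)} - 9\right) \left(8 + d\right) = \left(\sqrt{-5 + 2 d} - 9\right) \left(8 + d\right) = \left(-9 + \sqrt{-5 + 2 d}\right) \left(8 + d\right)$)
$- l{\left(\frac{1}{8 - 1} \right)} = - (-72 - \frac{9}{8 - 1} + 8 \sqrt{-5 + \frac{2}{8 - 1}} + \frac{\sqrt{-5 + \frac{2}{8 - 1}}}{8 - 1}) = - (-72 - \frac{9}{7} + 8 \sqrt{-5 + \frac{2}{7}} + \frac{\sqrt{-5 + \frac{2}{7}}}{7}) = - (-72 - \frac{9}{7} + 8 \sqrt{- \frac{33}{7}} + \frac{\sqrt{- \frac{33}{7}}}{7}) = - (-72 - \frac{9}{7} + 8 \frac{i \sqrt{231}}{7} + \frac{\frac{1}{7} i \sqrt{231}}{7}) = - (-72 - \frac{9}{7} + \frac{8 i \sqrt{231}}{7} + \frac{i \sqrt{231}}{49}) = - (- \frac{513}{7} + \frac{57 i \sqrt{231}}{49}) = \frac{513}{7} - \frac{57 i \sqrt{231}}{49}$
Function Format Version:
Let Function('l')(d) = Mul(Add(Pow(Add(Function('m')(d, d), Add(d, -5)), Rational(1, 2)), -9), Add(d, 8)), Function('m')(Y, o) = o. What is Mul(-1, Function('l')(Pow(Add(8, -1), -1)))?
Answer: Add(Rational(513, 7), Mul(Rational(-57, 49), I, Pow(231, Rational(1, 2)))) ≈ Add(73.286, Mul(-17.680, I))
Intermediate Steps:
Function('l')(d) = Mul(Add(-9, Pow(Add(-5, Mul(2, d)), Rational(1, 2))), Add(8, d)) (Function('l')(d) = Mul(Add(Pow(Add(d, Add(d, -5)), Rational(1, 2)), -9), Add(d, 8)) = Mul(Add(Pow(Add(d, Add(-5, d)), Rational(1, 2)), -9), Add(8, d)) = Mul(Add(Pow(Add(-5, Mul(2, d)), Rational(1, 2)), -9), Add(8, d)) = Mul(Add(-9, Pow(Add(-5, Mul(2, d)), Rational(1, 2))), Add(8, d)))
Mul(-1, Function('l')(Pow(Add(8, -1), -1))) = Mul(-1, Add(-72, Mul(-9, Pow(Add(8, -1), -1)), Mul(8, Pow(Add(-5, Mul(2, Pow(Add(8, -1), -1))), Rational(1, 2))), Mul(Pow(Add(8, -1), -1), Pow(Add(-5, Mul(2, Pow(Add(8, -1), -1))), Rational(1, 2))))) = Mul(-1, Add(-72, Mul(-9, Pow(7, -1)), Mul(8, Pow(Add(-5, Mul(2, Pow(7, -1))), Rational(1, 2))), Mul(Pow(7, -1), Pow(Add(-5, Mul(2, Pow(7, -1))), Rational(1, 2))))) = Mul(-1, Add(-72, Mul(-9, Rational(1, 7)), Mul(8, Pow(Add(-5, Mul(2, Rational(1, 7))), Rational(1, 2))), Mul(Rational(1, 7), Pow(Add(-5, Mul(2, Rational(1, 7))), Rational(1, 2))))) = Mul(-1, Add(-72, Rational(-9, 7), Mul(8, Pow(Add(-5, Rational(2, 7)), Rational(1, 2))), Mul(Rational(1, 7), Pow(Add(-5, Rational(2, 7)), Rational(1, 2))))) = Mul(-1, Add(-72, Rational(-9, 7), Mul(8, Pow(Rational(-33, 7), Rational(1, 2))), Mul(Rational(1, 7), Pow(Rational(-33, 7), Rational(1, 2))))) = Mul(-1, Add(-72, Rational(-9, 7), Mul(8, Mul(Rational(1, 7), I, Pow(231, Rational(1, 2)))), Mul(Rational(1, 7), Mul(Rational(1, 7), I, Pow(231, Rational(1, 2)))))) = Mul(-1, Add(-72, Rational(-9, 7), Mul(Rational(8, 7), I, Pow(231, Rational(1, 2))), Mul(Rational(1, 49), I, Pow(231, Rational(1, 2))))) = Mul(-1, Add(Rational(-513, 7), Mul(Rational(57, 49), I, Pow(231, Rational(1, 2))))) = Add(Rational(513, 7), Mul(Rational(-57, 49), I, Pow(231, Rational(1, 2))))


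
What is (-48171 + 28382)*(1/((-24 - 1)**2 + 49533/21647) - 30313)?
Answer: 1163642436606639/1939844 ≈ 5.9986e+8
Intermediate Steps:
(-48171 + 28382)*(1/((-24 - 1)**2 + 49533/21647) - 30313) = -19789*(1/((-25)**2 + 49533*(1/21647)) - 30313) = -19789*(1/(625 + 49533/21647) - 30313) = -19789*(1/(13578908/21647) - 30313) = -19789*(21647/13578908 - 30313) = -19789*(-411617416557/13578908) = 1163642436606639/1939844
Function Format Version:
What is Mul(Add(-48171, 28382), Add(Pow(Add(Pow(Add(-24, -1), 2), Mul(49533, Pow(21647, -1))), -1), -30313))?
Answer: Rational(1163642436606639, 1939844) ≈ 5.9986e+8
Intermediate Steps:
Mul(Add(-48171, 28382), Add(Pow(Add(Pow(Add(-24, -1), 2), Mul(49533, Pow(21647, -1))), -1), -30313)) = Mul(-19789, Add(Pow(Add(Pow(-25, 2), Mul(49533, Rational(1, 21647))), -1), -30313)) = Mul(-19789, Add(Pow(Add(625, Rational(49533, 21647)), -1), -30313)) = Mul(-19789, Add(Pow(Rational(13578908, 21647), -1), -30313)) = Mul(-19789, Add(Rational(21647, 13578908), -30313)) = Mul(-19789, Rational(-411617416557, 13578908)) = Rational(1163642436606639, 1939844)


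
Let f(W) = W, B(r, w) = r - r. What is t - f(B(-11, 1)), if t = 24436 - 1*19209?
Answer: 5227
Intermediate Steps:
B(r, w) = 0
t = 5227 (t = 24436 - 19209 = 5227)
t - f(B(-11, 1)) = 5227 - 1*0 = 5227 + 0 = 5227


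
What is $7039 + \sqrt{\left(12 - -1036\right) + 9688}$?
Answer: $7039 + 4 \sqrt{671} \approx 7142.6$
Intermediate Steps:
$7039 + \sqrt{\left(12 - -1036\right) + 9688} = 7039 + \sqrt{\left(12 + 1036\right) + 9688} = 7039 + \sqrt{1048 + 9688} = 7039 + \sqrt{10736} = 7039 + 4 \sqrt{671}$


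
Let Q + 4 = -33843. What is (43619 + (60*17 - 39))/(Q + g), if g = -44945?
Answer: -5575/9849 ≈ -0.56605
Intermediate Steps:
Q = -33847 (Q = -4 - 33843 = -33847)
(43619 + (60*17 - 39))/(Q + g) = (43619 + (60*17 - 39))/(-33847 - 44945) = (43619 + (1020 - 39))/(-78792) = (43619 + 981)*(-1/78792) = 44600*(-1/78792) = -5575/9849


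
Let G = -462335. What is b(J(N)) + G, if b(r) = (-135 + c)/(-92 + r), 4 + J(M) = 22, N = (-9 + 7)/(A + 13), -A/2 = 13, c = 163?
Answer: -17106409/37 ≈ -4.6234e+5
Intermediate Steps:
A = -26 (A = -2*13 = -26)
N = 2/13 (N = (-9 + 7)/(-26 + 13) = -2/(-13) = -2*(-1/13) = 2/13 ≈ 0.15385)
J(M) = 18 (J(M) = -4 + 22 = 18)
b(r) = 28/(-92 + r) (b(r) = (-135 + 163)/(-92 + r) = 28/(-92 + r))
b(J(N)) + G = 28/(-92 + 18) - 462335 = 28/(-74) - 462335 = 28*(-1/74) - 462335 = -14/37 - 462335 = -17106409/37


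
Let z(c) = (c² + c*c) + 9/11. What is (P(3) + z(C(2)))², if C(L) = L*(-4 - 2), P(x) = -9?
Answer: 9474084/121 ≈ 78298.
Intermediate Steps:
C(L) = -6*L (C(L) = L*(-6) = -6*L)
z(c) = 9/11 + 2*c² (z(c) = (c² + c²) + 9*(1/11) = 2*c² + 9/11 = 9/11 + 2*c²)
(P(3) + z(C(2)))² = (-9 + (9/11 + 2*(-6*2)²))² = (-9 + (9/11 + 2*(-12)²))² = (-9 + (9/11 + 2*144))² = (-9 + (9/11 + 288))² = (-9 + 3177/11)² = (3078/11)² = 9474084/121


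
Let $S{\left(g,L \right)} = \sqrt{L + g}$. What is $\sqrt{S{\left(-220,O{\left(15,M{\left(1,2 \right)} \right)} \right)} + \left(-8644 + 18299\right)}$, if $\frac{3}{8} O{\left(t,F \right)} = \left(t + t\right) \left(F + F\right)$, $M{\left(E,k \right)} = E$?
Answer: $\sqrt{9655 + 2 i \sqrt{15}} \approx 98.26 + 0.0394 i$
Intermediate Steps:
$O{\left(t,F \right)} = \frac{32 F t}{3}$ ($O{\left(t,F \right)} = \frac{8 \left(t + t\right) \left(F + F\right)}{3} = \frac{8 \cdot 2 t 2 F}{3} = \frac{8 \cdot 4 F t}{3} = \frac{32 F t}{3}$)
$\sqrt{S{\left(-220,O{\left(15,M{\left(1,2 \right)} \right)} \right)} + \left(-8644 + 18299\right)} = \sqrt{\sqrt{\frac{32}{3} \cdot 1 \cdot 15 - 220} + \left(-8644 + 18299\right)} = \sqrt{\sqrt{160 - 220} + 9655} = \sqrt{\sqrt{-60} + 9655} = \sqrt{2 i \sqrt{15} + 9655} = \sqrt{9655 + 2 i \sqrt{15}}$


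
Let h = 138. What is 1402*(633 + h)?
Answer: 1080942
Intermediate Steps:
1402*(633 + h) = 1402*(633 + 138) = 1402*771 = 1080942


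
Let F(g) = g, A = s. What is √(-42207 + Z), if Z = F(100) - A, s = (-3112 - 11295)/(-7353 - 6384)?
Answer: I*√7946006460042/13737 ≈ 205.2*I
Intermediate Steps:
s = 14407/13737 (s = -14407/(-13737) = -14407*(-1/13737) = 14407/13737 ≈ 1.0488)
A = 14407/13737 ≈ 1.0488
Z = 1359293/13737 (Z = 100 - 1*14407/13737 = 100 - 14407/13737 = 1359293/13737 ≈ 98.951)
√(-42207 + Z) = √(-42207 + 1359293/13737) = √(-578438266/13737) = I*√7946006460042/13737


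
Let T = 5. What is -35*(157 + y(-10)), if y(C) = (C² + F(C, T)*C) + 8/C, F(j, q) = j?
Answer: -12467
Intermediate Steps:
y(C) = 2*C² + 8/C (y(C) = (C² + C*C) + 8/C = (C² + C²) + 8/C = 2*C² + 8/C)
-35*(157 + y(-10)) = -35*(157 + 2*(4 + (-10)³)/(-10)) = -35*(157 + 2*(-⅒)*(4 - 1000)) = -35*(157 + 2*(-⅒)*(-996)) = -35*(157 + 996/5) = -35*1781/5 = -12467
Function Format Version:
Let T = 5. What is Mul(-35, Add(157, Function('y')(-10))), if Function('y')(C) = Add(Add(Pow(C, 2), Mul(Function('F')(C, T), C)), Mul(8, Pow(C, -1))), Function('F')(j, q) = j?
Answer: -12467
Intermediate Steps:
Function('y')(C) = Add(Mul(2, Pow(C, 2)), Mul(8, Pow(C, -1))) (Function('y')(C) = Add(Add(Pow(C, 2), Mul(C, C)), Mul(8, Pow(C, -1))) = Add(Add(Pow(C, 2), Pow(C, 2)), Mul(8, Pow(C, -1))) = Add(Mul(2, Pow(C, 2)), Mul(8, Pow(C, -1))))
Mul(-35, Add(157, Function('y')(-10))) = Mul(-35, Add(157, Mul(2, Pow(-10, -1), Add(4, Pow(-10, 3))))) = Mul(-35, Add(157, Mul(2, Rational(-1, 10), Add(4, -1000)))) = Mul(-35, Add(157, Mul(2, Rational(-1, 10), -996))) = Mul(-35, Add(157, Rational(996, 5))) = Mul(-35, Rational(1781, 5)) = -12467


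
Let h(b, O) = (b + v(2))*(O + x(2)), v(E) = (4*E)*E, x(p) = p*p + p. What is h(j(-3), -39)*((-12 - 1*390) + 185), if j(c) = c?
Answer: 93093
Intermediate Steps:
x(p) = p + p² (x(p) = p² + p = p + p²)
v(E) = 4*E²
h(b, O) = (6 + O)*(16 + b) (h(b, O) = (b + 4*2²)*(O + 2*(1 + 2)) = (b + 4*4)*(O + 2*3) = (b + 16)*(O + 6) = (16 + b)*(6 + O) = (6 + O)*(16 + b))
h(j(-3), -39)*((-12 - 1*390) + 185) = (96 + 6*(-3) + 16*(-39) - 39*(-3))*((-12 - 1*390) + 185) = (96 - 18 - 624 + 117)*((-12 - 390) + 185) = -429*(-402 + 185) = -429*(-217) = 93093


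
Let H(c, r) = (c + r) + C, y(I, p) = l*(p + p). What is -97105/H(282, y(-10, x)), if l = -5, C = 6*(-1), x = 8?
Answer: -97105/196 ≈ -495.43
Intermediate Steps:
C = -6
y(I, p) = -10*p (y(I, p) = -5*(p + p) = -10*p)
H(c, r) = -6 + c + r (H(c, r) = (c + r) - 6 = -6 + c + r)
-97105/H(282, y(-10, x)) = -97105/(-6 + 282 - 10*8) = -97105/(-6 + 282 - 80) = -97105/196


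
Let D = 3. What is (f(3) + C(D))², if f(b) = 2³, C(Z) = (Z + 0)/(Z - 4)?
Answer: 25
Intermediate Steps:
C(Z) = Z/(-4 + Z)
f(b) = 8
(f(3) + C(D))² = (8 + 3/(-4 + 3))² = (8 + 3/(-1))² = (8 + 3*(-1))² = (8 - 3)² = 5² = 25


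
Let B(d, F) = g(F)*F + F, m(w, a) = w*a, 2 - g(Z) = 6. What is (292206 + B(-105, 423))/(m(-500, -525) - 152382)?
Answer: 96979/36706 ≈ 2.6420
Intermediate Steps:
g(Z) = -4 (g(Z) = 2 - 1*6 = 2 - 6 = -4)
m(w, a) = a*w
B(d, F) = -3*F (B(d, F) = -4*F + F = -3*F)
(292206 + B(-105, 423))/(m(-500, -525) - 152382) = (292206 - 3*423)/(-525*(-500) - 152382) = (292206 - 1269)/(262500 - 152382) = 290937/110118 = 290937*(1/110118) = 96979/36706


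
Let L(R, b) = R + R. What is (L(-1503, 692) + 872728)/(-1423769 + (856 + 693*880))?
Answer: -37814/35351 ≈ -1.0697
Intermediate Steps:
L(R, b) = 2*R
(L(-1503, 692) + 872728)/(-1423769 + (856 + 693*880)) = (2*(-1503) + 872728)/(-1423769 + (856 + 693*880)) = (-3006 + 872728)/(-1423769 + (856 + 609840)) = 869722/(-1423769 + 610696) = 869722/(-813073) = 869722*(-1/813073) = -37814/35351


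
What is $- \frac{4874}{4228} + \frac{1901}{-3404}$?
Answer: $- \frac{6157131}{3598028} \approx -1.7113$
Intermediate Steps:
$- \frac{4874}{4228} + \frac{1901}{-3404} = \left(-4874\right) \frac{1}{4228} + 1901 \left(- \frac{1}{3404}\right) = - \frac{2437}{2114} - \frac{1901}{3404} = - \frac{6157131}{3598028}$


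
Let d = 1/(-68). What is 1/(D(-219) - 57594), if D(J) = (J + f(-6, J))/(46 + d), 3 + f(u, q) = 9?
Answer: -3127/180110922 ≈ -1.7362e-5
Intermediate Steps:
f(u, q) = 6 (f(u, q) = -3 + 9 = 6)
d = -1/68 ≈ -0.014706
D(J) = 408/3127 + 68*J/3127 (D(J) = (J + 6)/(46 - 1/68) = (6 + J)/(3127/68) = (6 + J)*(68/3127) = 408/3127 + 68*J/3127)
1/(D(-219) - 57594) = 1/((408/3127 + (68/3127)*(-219)) - 57594) = 1/((408/3127 - 14892/3127) - 57594) = 1/(-14484/3127 - 57594) = 1/(-180110922/3127) = -3127/180110922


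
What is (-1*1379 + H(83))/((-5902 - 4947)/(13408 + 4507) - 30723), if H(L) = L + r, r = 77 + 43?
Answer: 10534020/275206697 ≈ 0.038277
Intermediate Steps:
r = 120
H(L) = 120 + L (H(L) = L + 120 = 120 + L)
(-1*1379 + H(83))/((-5902 - 4947)/(13408 + 4507) - 30723) = (-1*1379 + (120 + 83))/((-5902 - 4947)/(13408 + 4507) - 30723) = (-1379 + 203)/(-10849/17915 - 30723) = -1176/(-10849*1/17915 - 30723) = -1176/(-10849/17915 - 30723) = -1176/(-550413394/17915) = -1176*(-17915/550413394) = 10534020/275206697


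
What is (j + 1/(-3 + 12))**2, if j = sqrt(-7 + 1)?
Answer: -485/81 + 2*I*sqrt(6)/9 ≈ -5.9877 + 0.54433*I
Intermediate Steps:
j = I*sqrt(6) (j = sqrt(-6) = I*sqrt(6) ≈ 2.4495*I)
(j + 1/(-3 + 12))**2 = (I*sqrt(6) + 1/(-3 + 12))**2 = (I*sqrt(6) + 1/9)**2 = (1/9 + I*sqrt(6))**2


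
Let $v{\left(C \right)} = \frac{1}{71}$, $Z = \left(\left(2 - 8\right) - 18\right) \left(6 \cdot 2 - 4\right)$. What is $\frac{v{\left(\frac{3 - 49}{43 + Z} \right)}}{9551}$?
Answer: $\frac{1}{678121} \approx 1.4747 \cdot 10^{-6}$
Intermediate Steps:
$Z = -192$ ($Z = \left(\left(2 - 8\right) - 18\right) \left(12 - 4\right) = \left(-6 - 18\right) 8 = \left(-24\right) 8 = -192$)
$v{\left(C \right)} = \frac{1}{71}$
$\frac{v{\left(\frac{3 - 49}{43 + Z} \right)}}{9551} = \frac{1}{71 \cdot 9551} = \frac{1}{71} \cdot \frac{1}{9551} = \frac{1}{678121}$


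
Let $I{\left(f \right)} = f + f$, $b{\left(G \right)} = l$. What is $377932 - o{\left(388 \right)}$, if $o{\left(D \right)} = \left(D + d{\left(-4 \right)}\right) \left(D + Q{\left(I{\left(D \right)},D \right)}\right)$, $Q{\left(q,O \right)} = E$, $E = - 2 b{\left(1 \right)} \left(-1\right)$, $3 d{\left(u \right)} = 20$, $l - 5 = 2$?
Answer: $219276$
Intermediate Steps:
$l = 7$ ($l = 5 + 2 = 7$)
$b{\left(G \right)} = 7$
$d{\left(u \right)} = \frac{20}{3}$ ($d{\left(u \right)} = \frac{1}{3} \cdot 20 = \frac{20}{3}$)
$I{\left(f \right)} = 2 f$
$E = 14$ ($E = \left(-2\right) 7 \left(-1\right) = \left(-14\right) \left(-1\right) = 14$)
$Q{\left(q,O \right)} = 14$
$o{\left(D \right)} = \left(14 + D\right) \left(\frac{20}{3} + D\right)$ ($o{\left(D \right)} = \left(D + \frac{20}{3}\right) \left(D + 14\right) = \left(\frac{20}{3} + D\right) \left(14 + D\right) = \left(14 + D\right) \left(\frac{20}{3} + D\right)$)
$377932 - o{\left(388 \right)} = 377932 - \left(\frac{280}{3} + 388^{2} + \frac{62}{3} \cdot 388\right) = 377932 - \left(\frac{280}{3} + 150544 + \frac{24056}{3}\right) = 377932 - 158656 = 219276$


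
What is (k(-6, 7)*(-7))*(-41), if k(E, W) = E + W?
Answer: 287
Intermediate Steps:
(k(-6, 7)*(-7))*(-41) = ((-6 + 7)*(-7))*(-41) = (1*(-7))*(-41) = -7*(-41) = 287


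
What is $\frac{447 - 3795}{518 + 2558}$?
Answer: $- \frac{837}{769} \approx -1.0884$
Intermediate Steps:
$\frac{447 - 3795}{518 + 2558} = - \frac{3348}{3076} = \left(-3348\right) \frac{1}{3076} = - \frac{837}{769}$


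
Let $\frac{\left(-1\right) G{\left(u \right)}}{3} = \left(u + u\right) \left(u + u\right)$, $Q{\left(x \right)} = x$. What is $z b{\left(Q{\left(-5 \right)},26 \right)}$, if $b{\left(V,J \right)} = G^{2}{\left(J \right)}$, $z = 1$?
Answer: $65804544$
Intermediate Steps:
$G{\left(u \right)} = - 12 u^{2}$ ($G{\left(u \right)} = - 3 \left(u + u\right) \left(u + u\right) = - 3 \cdot 2 u 2 u = - 3 \cdot 4 u^{2} = - 12 u^{2}$)
$b{\left(V,J \right)} = 144 J^{4}$ ($b{\left(V,J \right)} = \left(- 12 J^{2}\right)^{2} = 144 J^{4}$)
$z b{\left(Q{\left(-5 \right)},26 \right)} = 1 \cdot 144 \cdot 26^{4} = 1 \cdot 144 \cdot 456976 = 1 \cdot 65804544 = 65804544$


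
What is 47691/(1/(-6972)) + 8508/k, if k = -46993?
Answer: -15625250140944/46993 ≈ -3.3250e+8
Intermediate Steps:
47691/(1/(-6972)) + 8508/k = 47691/(1/(-6972)) + 8508/(-46993) = 47691/(-1/6972) + 8508*(-1/46993) = 47691*(-6972) - 8508/46993 = -332501652 - 8508/46993 = -15625250140944/46993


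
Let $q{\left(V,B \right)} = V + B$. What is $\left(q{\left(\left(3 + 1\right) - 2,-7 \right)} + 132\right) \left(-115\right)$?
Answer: $-14605$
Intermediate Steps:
$q{\left(V,B \right)} = B + V$
$\left(q{\left(\left(3 + 1\right) - 2,-7 \right)} + 132\right) \left(-115\right) = \left(\left(-7 + \left(\left(3 + 1\right) - 2\right)\right) + 132\right) \left(-115\right) = \left(\left(-7 + \left(4 - 2\right)\right) + 132\right) \left(-115\right) = \left(\left(-7 + 2\right) + 132\right) \left(-115\right) = \left(-5 + 132\right) \left(-115\right) = 127 \left(-115\right) = -14605$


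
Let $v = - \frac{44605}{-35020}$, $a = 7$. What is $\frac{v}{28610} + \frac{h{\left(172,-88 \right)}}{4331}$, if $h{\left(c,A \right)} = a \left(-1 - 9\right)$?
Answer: $- \frac{13988273949}{867865009640} \approx -0.016118$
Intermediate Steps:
$v = \frac{8921}{7004}$ ($v = \left(-44605\right) \left(- \frac{1}{35020}\right) = \frac{8921}{7004} \approx 1.2737$)
$h{\left(c,A \right)} = -70$ ($h{\left(c,A \right)} = 7 \left(-1 - 9\right) = 7 \left(-10\right) = -70$)
$\frac{v}{28610} + \frac{h{\left(172,-88 \right)}}{4331} = \frac{8921}{7004 \cdot 28610} - \frac{70}{4331} = \frac{8921}{7004} \cdot \frac{1}{28610} - \frac{70}{4331} = \frac{8921}{200384440} - \frac{70}{4331} = - \frac{13988273949}{867865009640}$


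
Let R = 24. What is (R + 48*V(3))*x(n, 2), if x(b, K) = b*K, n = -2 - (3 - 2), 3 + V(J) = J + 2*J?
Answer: -1872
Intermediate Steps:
V(J) = -3 + 3*J (V(J) = -3 + (J + 2*J) = -3 + 3*J)
n = -3 (n = -2 - 1*1 = -2 - 1 = -3)
x(b, K) = K*b
(R + 48*V(3))*x(n, 2) = (24 + 48*(-3 + 3*3))*(2*(-3)) = (24 + 48*(-3 + 9))*(-6) = (24 + 48*6)*(-6) = (24 + 288)*(-6) = 312*(-6) = -1872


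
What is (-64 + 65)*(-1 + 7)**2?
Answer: 36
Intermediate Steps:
(-64 + 65)*(-1 + 7)**2 = 1*6**2 = 1*36 = 36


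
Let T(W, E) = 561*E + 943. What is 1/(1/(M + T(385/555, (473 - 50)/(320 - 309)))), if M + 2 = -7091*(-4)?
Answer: 50878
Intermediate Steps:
T(W, E) = 943 + 561*E
M = 28362 (M = -2 - 7091*(-4) = -2 + 28364 = 28362)
1/(1/(M + T(385/555, (473 - 50)/(320 - 309)))) = 1/(1/(28362 + (943 + 561*((473 - 50)/(320 - 309))))) = 1/(1/(28362 + (943 + 561*(423/11)))) = 1/(1/(28362 + (943 + 21573))) = 1/(1/(28362 + 22516)) = 1/(1/50878) = 50878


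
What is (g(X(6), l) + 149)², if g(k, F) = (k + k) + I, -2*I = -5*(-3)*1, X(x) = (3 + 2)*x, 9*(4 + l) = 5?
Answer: 162409/4 ≈ 40602.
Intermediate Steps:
l = -31/9 (l = -4 + (⅑)*5 = -4 + 5/9 = -31/9 ≈ -3.4444)
X(x) = 5*x
I = -15/2 (I = -(-5*(-3))/2 = -15/2 ≈ -7.5000)
g(k, F) = -15/2 + 2*k (g(k, F) = (k + k) - 15/2 = 2*k - 15/2 = -15/2 + 2*k)
(g(X(6), l) + 149)² = ((-15/2 + 2*(5*6)) + 149)² = ((-15/2 + 2*30) + 149)² = ((-15/2 + 60) + 149)² = (105/2 + 149)² = (403/2)² = 162409/4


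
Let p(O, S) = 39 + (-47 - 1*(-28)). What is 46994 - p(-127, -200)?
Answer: 46974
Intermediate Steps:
p(O, S) = 20 (p(O, S) = 39 + (-47 + 28) = 39 - 19 = 20)
46994 - p(-127, -200) = 46994 - 1*20 = 46994 - 20 = 46974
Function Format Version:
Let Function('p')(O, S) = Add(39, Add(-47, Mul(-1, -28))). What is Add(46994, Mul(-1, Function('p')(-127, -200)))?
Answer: 46974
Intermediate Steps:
Function('p')(O, S) = 20 (Function('p')(O, S) = Add(39, Add(-47, 28)) = Add(39, -19) = 20)
Add(46994, Mul(-1, Function('p')(-127, -200))) = Add(46994, Mul(-1, 20)) = Add(46994, -20) = 46974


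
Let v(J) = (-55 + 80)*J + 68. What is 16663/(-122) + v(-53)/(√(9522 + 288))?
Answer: -16663/122 - 419*√1090/1090 ≈ -149.27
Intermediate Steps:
v(J) = 68 + 25*J (v(J) = 25*J + 68 = 68 + 25*J)
16663/(-122) + v(-53)/(√(9522 + 288)) = 16663/(-122) + (68 + 25*(-53))/(√(9522 + 288)) = 16663*(-1/122) + (68 - 1325)/(√9810) = -16663/122 - 1257*√1090/3270 = -16663/122 - 419*√1090/1090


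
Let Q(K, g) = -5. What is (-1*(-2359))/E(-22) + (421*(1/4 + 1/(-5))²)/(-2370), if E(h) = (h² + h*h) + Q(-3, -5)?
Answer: 745308859/304308000 ≈ 2.4492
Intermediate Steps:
E(h) = -5 + 2*h² (E(h) = (h² + h*h) - 5 = (h² + h²) - 5 = 2*h² - 5 = -5 + 2*h²)
(-1*(-2359))/E(-22) + (421*(1/4 + 1/(-5))²)/(-2370) = (-1*(-2359))/(-5 + 2*(-22)²) + (421*(1/4 + 1/(-5))²)/(-2370) = 2359/(-5 + 2*484) + (421*(¼ - ⅕)²)*(-1/2370) = 2359/(-5 + 968) + (421*(1/20)²)*(-1/2370) = 2359/963 + (421*(1/400))*(-1/2370) = 2359*(1/963) + (421/400)*(-1/2370) = 2359/963 - 421/948000 = 745308859/304308000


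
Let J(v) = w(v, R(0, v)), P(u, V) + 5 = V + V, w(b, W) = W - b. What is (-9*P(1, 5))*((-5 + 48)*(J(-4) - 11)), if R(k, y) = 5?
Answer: 3870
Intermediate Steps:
P(u, V) = -5 + 2*V (P(u, V) = -5 + (V + V) = -5 + 2*V)
J(v) = 5 - v
(-9*P(1, 5))*((-5 + 48)*(J(-4) - 11)) = (-9*(-5 + 2*5))*((-5 + 48)*((5 - 1*(-4)) - 11)) = (-9*(-5 + 10))*(43*((5 + 4) - 11)) = (-9*5)*(43*(9 - 11)) = -1935*(-2) = -45*(-86) = 3870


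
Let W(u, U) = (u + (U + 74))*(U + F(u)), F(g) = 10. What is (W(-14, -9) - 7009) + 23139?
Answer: 16181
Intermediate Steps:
W(u, U) = (10 + U)*(74 + U + u) (W(u, U) = (u + (U + 74))*(U + 10) = (u + (74 + U))*(10 + U) = (74 + U + u)*(10 + U) = (10 + U)*(74 + U + u))
(W(-14, -9) - 7009) + 23139 = ((740 + (-9)² + 10*(-14) + 84*(-9) - 9*(-14)) - 7009) + 23139 = ((740 + 81 - 140 - 756 + 126) - 7009) + 23139 = (51 - 7009) + 23139 = -6958 + 23139 = 16181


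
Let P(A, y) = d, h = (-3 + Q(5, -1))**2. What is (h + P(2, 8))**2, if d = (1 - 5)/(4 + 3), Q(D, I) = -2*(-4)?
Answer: 29241/49 ≈ 596.75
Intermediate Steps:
Q(D, I) = 8
h = 25 (h = (-3 + 8)**2 = 5**2 = 25)
d = -4/7 ≈ -0.57143
P(A, y) = -4/7
(h + P(2, 8))**2 = (25 - 4/7)**2 = (171/7)**2 = 29241/49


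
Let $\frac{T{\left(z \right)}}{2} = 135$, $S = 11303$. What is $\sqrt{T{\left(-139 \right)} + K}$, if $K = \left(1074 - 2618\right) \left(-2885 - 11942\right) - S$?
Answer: $\sqrt{22881855} \approx 4783.5$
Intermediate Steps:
$T{\left(z \right)} = 270$ ($T{\left(z \right)} = 2 \cdot 135 = 270$)
$K = 22881585$ ($K = \left(1074 - 2618\right) \left(-2885 - 11942\right) - 11303 = \left(-1544\right) \left(-14827\right) - 11303 = 22892888 - 11303 = 22881585$)
$\sqrt{T{\left(-139 \right)} + K} = \sqrt{270 + 22881585} = \sqrt{22881855}$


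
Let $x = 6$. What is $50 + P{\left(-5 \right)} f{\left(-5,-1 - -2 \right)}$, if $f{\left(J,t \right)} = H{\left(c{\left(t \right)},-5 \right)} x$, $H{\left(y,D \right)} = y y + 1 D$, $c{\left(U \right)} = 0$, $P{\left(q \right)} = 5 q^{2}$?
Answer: $-3700$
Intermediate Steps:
$H{\left(y,D \right)} = D + y^{2}$ ($H{\left(y,D \right)} = y^{2} + D = D + y^{2}$)
$f{\left(J,t \right)} = -30$ ($f{\left(J,t \right)} = \left(-5 + 0^{2}\right) 6 = \left(-5 + 0\right) 6 = \left(-5\right) 6 = -30$)
$50 + P{\left(-5 \right)} f{\left(-5,-1 - -2 \right)} = 50 + 5 \left(-5\right)^{2} \left(-30\right) = 50 + 5 \cdot 25 \left(-30\right) = 50 + 125 \left(-30\right) = 50 - 3750 = -3700$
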